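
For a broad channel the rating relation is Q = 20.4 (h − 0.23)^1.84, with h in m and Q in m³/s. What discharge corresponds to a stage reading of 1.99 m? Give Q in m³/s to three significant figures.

Q = 20.4 × (1.99 − 0.23)^1.84 = 20.4 × 1.76^1.84 = 57.73 m³/s

57.7 m³/s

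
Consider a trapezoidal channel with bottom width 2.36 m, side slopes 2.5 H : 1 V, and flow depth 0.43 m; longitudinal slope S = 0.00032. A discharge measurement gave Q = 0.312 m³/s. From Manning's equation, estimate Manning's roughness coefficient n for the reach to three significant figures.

0.0393

A = (b + z·y)·y = (2.36 + 2.5×0.43)×0.43 = 1.477 m²
P = b + 2y√(1+z²) = 2.36 + 2×0.43×√(1+2.5²) = 4.676 m
R = A/P = 1.477/4.676 = 0.3159 m
n = (1/Q)·A·R^(2/3)·S^(1/2) = (1/0.312) × 1.477 × 0.4638 × 0.01789 = 0.03928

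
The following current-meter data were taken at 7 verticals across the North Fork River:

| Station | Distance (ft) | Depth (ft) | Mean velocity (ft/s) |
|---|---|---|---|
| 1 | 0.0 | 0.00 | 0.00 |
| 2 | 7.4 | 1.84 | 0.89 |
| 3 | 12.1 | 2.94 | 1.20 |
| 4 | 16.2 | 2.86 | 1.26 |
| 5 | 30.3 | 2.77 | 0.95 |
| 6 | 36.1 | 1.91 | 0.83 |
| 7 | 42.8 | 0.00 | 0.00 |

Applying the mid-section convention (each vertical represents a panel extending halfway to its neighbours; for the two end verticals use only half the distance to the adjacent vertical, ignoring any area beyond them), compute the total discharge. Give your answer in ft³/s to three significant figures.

94.3 ft³/s

w_2 = (12.1 − 0.0)/2 = 6.05 ft; q_2 = 0.89 × 1.84 × 6.05 = 9.907 ft³/s
w_3 = (16.2 − 7.4)/2 = 4.4 ft; q_3 = 1.20 × 2.94 × 4.4 = 15.52 ft³/s
w_4 = (30.3 − 12.1)/2 = 9.1 ft; q_4 = 1.26 × 2.86 × 9.1 = 32.79 ft³/s
w_5 = (36.1 − 16.2)/2 = 9.95 ft; q_5 = 0.95 × 2.77 × 9.95 = 26.18 ft³/s
w_6 = (42.8 − 30.3)/2 = 6.25 ft; q_6 = 0.83 × 1.91 × 6.25 = 9.908 ft³/s
Stations 1, 7 contribute zero (depth or velocity is 0).
Q = Σ qᵢ = 94.31 ft³/s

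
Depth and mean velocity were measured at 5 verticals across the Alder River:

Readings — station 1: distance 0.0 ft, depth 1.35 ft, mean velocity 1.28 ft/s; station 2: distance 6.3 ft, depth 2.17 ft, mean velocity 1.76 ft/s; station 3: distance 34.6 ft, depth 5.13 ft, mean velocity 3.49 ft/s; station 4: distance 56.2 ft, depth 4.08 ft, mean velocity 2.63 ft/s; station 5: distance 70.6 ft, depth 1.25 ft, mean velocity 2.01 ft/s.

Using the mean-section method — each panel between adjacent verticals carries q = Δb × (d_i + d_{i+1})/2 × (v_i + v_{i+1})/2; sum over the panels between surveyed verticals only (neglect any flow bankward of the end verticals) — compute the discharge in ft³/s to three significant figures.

Panel 1-2: Δb = 6.3 ft, d̄ = (1.35+2.17)/2 = 1.76, v̄ = (1.28+1.76)/2 = 1.52 → q = 6.3×1.76×1.52 = 16.85 ft³/s
Panel 2-3: Δb = 28.3 ft, d̄ = (2.17+5.13)/2 = 3.65, v̄ = (1.76+3.49)/2 = 2.625 → q = 28.3×3.65×2.625 = 271.1 ft³/s
Panel 3-4: Δb = 21.6 ft, d̄ = (5.13+4.08)/2 = 4.605, v̄ = (3.49+2.63)/2 = 3.06 → q = 21.6×4.605×3.06 = 304.4 ft³/s
Panel 4-5: Δb = 14.4 ft, d̄ = (4.08+1.25)/2 = 2.665, v̄ = (2.63+2.01)/2 = 2.32 → q = 14.4×2.665×2.32 = 89.03 ft³/s
Q = Σ q = 681.4 ft³/s

681 ft³/s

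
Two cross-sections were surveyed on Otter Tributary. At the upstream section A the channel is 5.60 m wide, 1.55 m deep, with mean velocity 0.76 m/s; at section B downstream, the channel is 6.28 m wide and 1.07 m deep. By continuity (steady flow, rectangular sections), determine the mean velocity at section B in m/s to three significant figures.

Q = A₁V₁ = (5.60×1.55) × 0.76 = 6.597 m³/s
A₂ = 6.28 × 1.07 = 6.720 m²
V₂ = Q/A₂ = 6.597/6.720 = 0.9817 m/s

0.982 m/s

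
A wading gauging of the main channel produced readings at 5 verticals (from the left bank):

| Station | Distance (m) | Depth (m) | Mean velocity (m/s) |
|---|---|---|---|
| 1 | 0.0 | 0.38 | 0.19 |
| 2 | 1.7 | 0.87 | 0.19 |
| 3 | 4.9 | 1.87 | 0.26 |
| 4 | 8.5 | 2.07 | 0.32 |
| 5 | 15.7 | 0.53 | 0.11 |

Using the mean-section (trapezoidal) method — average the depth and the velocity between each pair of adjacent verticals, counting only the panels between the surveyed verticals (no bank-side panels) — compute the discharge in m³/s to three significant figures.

Panel 1-2: Δb = 1.7 m, d̄ = (0.38+0.87)/2 = 0.625, v̄ = (0.19+0.19)/2 = 0.19 → q = 1.7×0.625×0.19 = 0.2019 m³/s
Panel 2-3: Δb = 3.2 m, d̄ = (0.87+1.87)/2 = 1.37, v̄ = (0.19+0.26)/2 = 0.225 → q = 3.2×1.37×0.225 = 0.9864 m³/s
Panel 3-4: Δb = 3.6 m, d̄ = (1.87+2.07)/2 = 1.97, v̄ = (0.26+0.32)/2 = 0.29 → q = 3.6×1.97×0.29 = 2.057 m³/s
Panel 4-5: Δb = 7.2 m, d̄ = (2.07+0.53)/2 = 1.3, v̄ = (0.32+0.11)/2 = 0.215 → q = 7.2×1.3×0.215 = 2.012 m³/s
Q = Σ q = 5.257 m³/s

5.26 m³/s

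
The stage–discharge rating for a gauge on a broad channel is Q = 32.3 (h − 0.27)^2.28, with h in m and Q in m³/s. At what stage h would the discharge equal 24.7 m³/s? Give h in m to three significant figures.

h − h₀ = (Q/C)^(1/b) = (24.7/32.3)^(1/2.28) = 0.8890 m
h = 0.27 + 0.8890 = 1.159 m

1.16 m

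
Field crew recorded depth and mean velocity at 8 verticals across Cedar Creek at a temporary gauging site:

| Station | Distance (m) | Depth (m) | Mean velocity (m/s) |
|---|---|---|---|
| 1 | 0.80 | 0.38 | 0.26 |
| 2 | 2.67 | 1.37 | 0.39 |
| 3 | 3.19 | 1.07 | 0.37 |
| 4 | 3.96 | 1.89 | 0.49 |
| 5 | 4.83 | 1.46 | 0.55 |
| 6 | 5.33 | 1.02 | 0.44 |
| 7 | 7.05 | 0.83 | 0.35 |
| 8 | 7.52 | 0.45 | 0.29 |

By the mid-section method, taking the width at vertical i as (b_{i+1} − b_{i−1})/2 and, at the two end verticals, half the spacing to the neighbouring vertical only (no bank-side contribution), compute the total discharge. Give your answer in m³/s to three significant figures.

w_1 = (2.67 − 0.80)/2 = 0.935 m; q_1 = 0.26 × 0.38 × 0.935 = 0.09238 m³/s
w_2 = (3.19 − 0.80)/2 = 1.195 m; q_2 = 0.39 × 1.37 × 1.195 = 0.6385 m³/s
w_3 = (3.96 − 2.67)/2 = 0.645 m; q_3 = 0.37 × 1.07 × 0.645 = 0.2554 m³/s
w_4 = (4.83 − 3.19)/2 = 0.82 m; q_4 = 0.49 × 1.89 × 0.82 = 0.7594 m³/s
w_5 = (5.33 − 3.96)/2 = 0.685 m; q_5 = 0.55 × 1.46 × 0.685 = 0.5501 m³/s
w_6 = (7.05 − 4.83)/2 = 1.11 m; q_6 = 0.44 × 1.02 × 1.11 = 0.4982 m³/s
w_7 = (7.52 − 5.33)/2 = 1.095 m; q_7 = 0.35 × 0.83 × 1.095 = 0.3181 m³/s
w_8 = (7.52 − 7.05)/2 = 0.235 m; q_8 = 0.29 × 0.45 × 0.235 = 0.03067 m³/s
Q = Σ qᵢ = 3.143 m³/s

3.14 m³/s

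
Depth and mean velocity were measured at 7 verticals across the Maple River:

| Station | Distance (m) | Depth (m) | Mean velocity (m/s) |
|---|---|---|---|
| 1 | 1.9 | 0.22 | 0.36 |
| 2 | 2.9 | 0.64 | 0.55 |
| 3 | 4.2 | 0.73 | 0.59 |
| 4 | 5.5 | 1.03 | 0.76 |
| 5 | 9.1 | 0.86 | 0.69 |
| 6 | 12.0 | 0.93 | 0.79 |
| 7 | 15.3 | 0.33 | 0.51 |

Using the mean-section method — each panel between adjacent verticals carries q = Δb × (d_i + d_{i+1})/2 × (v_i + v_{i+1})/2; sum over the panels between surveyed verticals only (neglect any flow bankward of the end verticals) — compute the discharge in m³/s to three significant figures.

Panel 1-2: Δb = 1 m, d̄ = (0.22+0.64)/2 = 0.43, v̄ = (0.36+0.55)/2 = 0.455 → q = 1×0.43×0.455 = 0.1957 m³/s
Panel 2-3: Δb = 1.3 m, d̄ = (0.64+0.73)/2 = 0.685, v̄ = (0.55+0.59)/2 = 0.57 → q = 1.3×0.685×0.57 = 0.5076 m³/s
Panel 3-4: Δb = 1.3 m, d̄ = (0.73+1.03)/2 = 0.88, v̄ = (0.59+0.76)/2 = 0.675 → q = 1.3×0.88×0.675 = 0.7722 m³/s
Panel 4-5: Δb = 3.6 m, d̄ = (1.03+0.86)/2 = 0.945, v̄ = (0.76+0.69)/2 = 0.725 → q = 3.6×0.945×0.725 = 2.466 m³/s
Panel 5-6: Δb = 2.9 m, d̄ = (0.86+0.93)/2 = 0.895, v̄ = (0.69+0.79)/2 = 0.74 → q = 2.9×0.895×0.74 = 1.921 m³/s
Panel 6-7: Δb = 3.3 m, d̄ = (0.93+0.33)/2 = 0.63, v̄ = (0.79+0.51)/2 = 0.65 → q = 3.3×0.63×0.65 = 1.351 m³/s
Q = Σ q = 7.214 m³/s

7.21 m³/s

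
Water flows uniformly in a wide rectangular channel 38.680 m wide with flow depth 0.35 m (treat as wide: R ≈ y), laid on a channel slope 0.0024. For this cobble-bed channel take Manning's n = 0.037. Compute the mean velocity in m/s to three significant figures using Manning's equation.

0.658 m/s

A = b·y = 38.680 × 0.35 = 13.54 m²
Wide channel: R ≈ y = 0.35 m
Q = (1/n)·A·R^(2/3)·S^(1/2) = (1/0.037) × 13.54 × 0.3500^(2/3) × 0.0024^(1/2) = 8.902 m³/s
V = Q/A = 8.902/13.54 = 0.6576 m/s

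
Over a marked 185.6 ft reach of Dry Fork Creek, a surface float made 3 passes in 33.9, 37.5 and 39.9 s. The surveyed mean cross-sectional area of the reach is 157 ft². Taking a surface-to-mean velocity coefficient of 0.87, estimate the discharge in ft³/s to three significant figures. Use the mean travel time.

t̄ = (33.9 + 37.5 + 39.9) / 3 = 37.1 s
v_surface = L / t̄ = 185.6 / 37.1 = 5.003 ft/s
v_mean = 0.87 × 5.003 = 4.352 ft/s
Q = A × v_mean = 157 × 4.352 = 683.3 ft³/s

683 ft³/s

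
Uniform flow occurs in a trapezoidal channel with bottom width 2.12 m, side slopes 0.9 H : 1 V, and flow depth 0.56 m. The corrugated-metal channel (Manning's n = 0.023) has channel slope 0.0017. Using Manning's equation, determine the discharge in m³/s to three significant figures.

1.44 m³/s

A = (b + z·y)·y = (2.12 + 0.9×0.56)×0.56 = 1.469 m²
P = b + 2y√(1+z²) = 2.12 + 2×0.56×√(1+0.9²) = 3.627 m
R = A/P = 1.469/3.627 = 0.4052 m
Q = (1/n)·A·R^(2/3)·S^(1/2) = (1/0.023) × 1.469 × 0.4052^(2/3) × 0.0017^(1/2) = 1.442 m³/s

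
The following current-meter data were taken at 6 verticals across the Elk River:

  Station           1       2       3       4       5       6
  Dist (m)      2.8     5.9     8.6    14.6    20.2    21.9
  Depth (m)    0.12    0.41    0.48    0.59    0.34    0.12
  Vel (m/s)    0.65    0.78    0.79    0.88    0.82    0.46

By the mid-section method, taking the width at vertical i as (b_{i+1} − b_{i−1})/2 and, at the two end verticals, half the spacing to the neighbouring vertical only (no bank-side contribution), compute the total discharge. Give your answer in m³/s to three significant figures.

w_1 = (5.9 − 2.8)/2 = 1.55 m; q_1 = 0.65 × 0.12 × 1.55 = 0.1209 m³/s
w_2 = (8.6 − 2.8)/2 = 2.9 m; q_2 = 0.78 × 0.41 × 2.9 = 0.9274 m³/s
w_3 = (14.6 − 5.9)/2 = 4.35 m; q_3 = 0.79 × 0.48 × 4.35 = 1.650 m³/s
w_4 = (20.2 − 8.6)/2 = 5.8 m; q_4 = 0.88 × 0.59 × 5.8 = 3.011 m³/s
w_5 = (21.9 − 14.6)/2 = 3.65 m; q_5 = 0.82 × 0.34 × 3.65 = 1.018 m³/s
w_6 = (21.9 − 20.2)/2 = 0.85 m; q_6 = 0.46 × 0.12 × 0.85 = 0.04692 m³/s
Q = Σ qᵢ = 6.774 m³/s

6.77 m³/s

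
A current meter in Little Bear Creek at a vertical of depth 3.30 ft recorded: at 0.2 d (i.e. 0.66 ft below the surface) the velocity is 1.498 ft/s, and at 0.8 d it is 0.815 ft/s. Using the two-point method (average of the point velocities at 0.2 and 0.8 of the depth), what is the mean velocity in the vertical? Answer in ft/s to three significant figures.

v̄ = (1.498 + 0.815) / 2 = 1.157 ft/s

1.16 ft/s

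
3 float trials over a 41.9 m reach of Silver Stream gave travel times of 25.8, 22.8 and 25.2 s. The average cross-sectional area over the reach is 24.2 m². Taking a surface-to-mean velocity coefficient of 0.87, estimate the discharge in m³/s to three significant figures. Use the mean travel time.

t̄ = (25.8 + 22.8 + 25.2) / 3 = 24.6 s
v_surface = L / t̄ = 41.9 / 24.6 = 1.703 m/s
v_mean = 0.87 × 1.703 = 1.482 m/s
Q = A × v_mean = 24.2 × 1.482 = 35.86 m³/s

35.9 m³/s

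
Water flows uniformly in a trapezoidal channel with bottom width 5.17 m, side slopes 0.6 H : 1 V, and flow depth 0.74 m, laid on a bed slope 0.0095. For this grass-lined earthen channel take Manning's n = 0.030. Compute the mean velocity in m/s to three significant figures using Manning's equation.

2.32 m/s

A = (b + z·y)·y = (5.17 + 0.6×0.74)×0.74 = 4.154 m²
P = b + 2y√(1+z²) = 5.17 + 2×0.74×√(1+0.6²) = 6.896 m
R = A/P = 4.154/6.896 = 0.6024 m
Q = (1/n)·A·R^(2/3)·S^(1/2) = (1/0.030) × 4.154 × 0.6024^(2/3) × 0.0095^(1/2) = 9.628 m³/s
V = Q/A = 9.628/4.154 = 2.317 m/s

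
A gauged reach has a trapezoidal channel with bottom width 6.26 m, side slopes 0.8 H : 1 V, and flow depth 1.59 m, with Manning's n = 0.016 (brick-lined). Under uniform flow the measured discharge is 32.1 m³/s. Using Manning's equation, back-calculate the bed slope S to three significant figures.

A = (b + z·y)·y = (6.26 + 0.8×1.59)×1.59 = 11.98 m²
P = b + 2y√(1+z²) = 6.26 + 2×1.59×√(1+0.8²) = 10.33 m
R = A/P = 11.98/10.33 = 1.159 m
S = (Q·n / (1·A·R^(2/3)))² = (32.1×0.016 / (1×11.98×1.103))² = 0.001511

0.00151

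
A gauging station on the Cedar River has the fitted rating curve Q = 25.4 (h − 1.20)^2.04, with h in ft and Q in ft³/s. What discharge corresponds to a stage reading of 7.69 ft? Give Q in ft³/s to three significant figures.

1150 ft³/s

Q = 25.4 × (7.69 − 1.20)^2.04 = 25.4 × 6.49^2.04 = 1153 ft³/s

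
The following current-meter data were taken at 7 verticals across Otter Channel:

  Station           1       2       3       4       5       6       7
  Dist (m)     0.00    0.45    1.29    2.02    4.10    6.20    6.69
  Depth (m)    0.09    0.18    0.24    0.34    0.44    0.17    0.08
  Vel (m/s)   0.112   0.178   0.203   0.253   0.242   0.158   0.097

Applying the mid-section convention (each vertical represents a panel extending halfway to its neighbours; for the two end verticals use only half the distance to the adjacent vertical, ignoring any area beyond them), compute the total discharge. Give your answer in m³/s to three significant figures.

0.441 m³/s

w_1 = (0.45 − 0.00)/2 = 0.225 m; q_1 = 0.112 × 0.09 × 0.225 = 0.002268 m³/s
w_2 = (1.29 − 0.00)/2 = 0.645 m; q_2 = 0.178 × 0.18 × 0.645 = 0.02067 m³/s
w_3 = (2.02 − 0.45)/2 = 0.785 m; q_3 = 0.203 × 0.24 × 0.785 = 0.03825 m³/s
w_4 = (4.10 − 1.29)/2 = 1.405 m; q_4 = 0.253 × 0.34 × 1.405 = 0.1209 m³/s
w_5 = (6.20 − 2.02)/2 = 2.09 m; q_5 = 0.242 × 0.44 × 2.09 = 0.2225 m³/s
w_6 = (6.69 − 4.10)/2 = 1.295 m; q_6 = 0.158 × 0.17 × 1.295 = 0.03478 m³/s
w_7 = (6.69 − 6.20)/2 = 0.245 m; q_7 = 0.097 × 0.08 × 0.245 = 0.001901 m³/s
Q = Σ qᵢ = 0.4413 m³/s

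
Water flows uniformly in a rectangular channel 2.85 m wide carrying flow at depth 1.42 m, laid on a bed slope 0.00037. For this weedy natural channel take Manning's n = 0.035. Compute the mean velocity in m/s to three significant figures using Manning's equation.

0.438 m/s

A = b·y = 2.85 × 1.42 = 4.047 m²
P = b + 2y = 2.85 + 2×1.42 = 5.690 m
R = A/P = 4.047/5.690 = 0.7112 m
Q = (1/n)·A·R^(2/3)·S^(1/2) = (1/0.035) × 4.047 × 0.7112^(2/3) × 0.00037^(1/2) = 1.772 m³/s
V = Q/A = 1.772/4.047 = 0.4379 m/s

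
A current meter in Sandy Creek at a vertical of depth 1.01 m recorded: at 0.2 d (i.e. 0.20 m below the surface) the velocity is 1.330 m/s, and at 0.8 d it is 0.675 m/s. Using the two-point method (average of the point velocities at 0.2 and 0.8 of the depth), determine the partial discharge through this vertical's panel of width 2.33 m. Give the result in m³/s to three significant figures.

v̄ = (1.330 + 0.675) / 2 = 1.003 m/s
q = v̄ × d × w = 1.003 × 1.01 × 2.33 = 2.359 m³/s

2.36 m³/s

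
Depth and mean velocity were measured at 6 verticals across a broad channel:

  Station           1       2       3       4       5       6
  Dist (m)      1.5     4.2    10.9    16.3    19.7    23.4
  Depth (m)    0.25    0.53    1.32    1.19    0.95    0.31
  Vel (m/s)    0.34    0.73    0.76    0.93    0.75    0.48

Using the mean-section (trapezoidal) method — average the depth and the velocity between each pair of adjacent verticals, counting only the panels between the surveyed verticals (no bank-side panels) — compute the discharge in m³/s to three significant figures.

Panel 1-2: Δb = 2.7 m, d̄ = (0.25+0.53)/2 = 0.39, v̄ = (0.34+0.73)/2 = 0.535 → q = 2.7×0.39×0.535 = 0.5634 m³/s
Panel 2-3: Δb = 6.7 m, d̄ = (0.53+1.32)/2 = 0.925, v̄ = (0.73+0.76)/2 = 0.745 → q = 6.7×0.925×0.745 = 4.617 m³/s
Panel 3-4: Δb = 5.4 m, d̄ = (1.32+1.19)/2 = 1.255, v̄ = (0.76+0.93)/2 = 0.845 → q = 5.4×1.255×0.845 = 5.727 m³/s
Panel 4-5: Δb = 3.4 m, d̄ = (1.19+0.95)/2 = 1.07, v̄ = (0.93+0.75)/2 = 0.84 → q = 3.4×1.07×0.84 = 3.056 m³/s
Panel 5-6: Δb = 3.7 m, d̄ = (0.95+0.31)/2 = 0.63, v̄ = (0.75+0.48)/2 = 0.615 → q = 3.7×0.63×0.615 = 1.434 m³/s
Q = Σ q = 15.40 m³/s

15.4 m³/s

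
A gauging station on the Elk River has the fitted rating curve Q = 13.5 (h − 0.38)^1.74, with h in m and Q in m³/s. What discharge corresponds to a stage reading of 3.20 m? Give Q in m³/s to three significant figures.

82.0 m³/s

Q = 13.5 × (3.20 − 0.38)^1.74 = 13.5 × 2.82^1.74 = 81.99 m³/s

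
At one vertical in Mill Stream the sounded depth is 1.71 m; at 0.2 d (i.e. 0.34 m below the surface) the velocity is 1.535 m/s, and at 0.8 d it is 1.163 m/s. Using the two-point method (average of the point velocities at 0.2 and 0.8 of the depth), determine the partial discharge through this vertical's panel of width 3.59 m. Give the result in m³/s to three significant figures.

v̄ = (1.535 + 1.163) / 2 = 1.349 m/s
q = v̄ × d × w = 1.349 × 1.71 × 3.59 = 8.281 m³/s

8.28 m³/s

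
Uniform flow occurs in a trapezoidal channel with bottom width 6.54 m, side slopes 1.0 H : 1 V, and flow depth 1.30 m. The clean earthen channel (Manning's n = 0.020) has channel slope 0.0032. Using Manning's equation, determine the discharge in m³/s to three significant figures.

A = (b + z·y)·y = (6.54 + 1.0×1.30)×1.30 = 10.19 m²
P = b + 2y√(1+z²) = 6.54 + 2×1.30×√(1+1.0²) = 10.22 m
R = A/P = 10.19/10.22 = 0.9976 m
Q = (1/n)·A·R^(2/3)·S^(1/2) = (1/0.020) × 10.19 × 0.9976^(2/3) × 0.0032^(1/2) = 28.78 m³/s

28.8 m³/s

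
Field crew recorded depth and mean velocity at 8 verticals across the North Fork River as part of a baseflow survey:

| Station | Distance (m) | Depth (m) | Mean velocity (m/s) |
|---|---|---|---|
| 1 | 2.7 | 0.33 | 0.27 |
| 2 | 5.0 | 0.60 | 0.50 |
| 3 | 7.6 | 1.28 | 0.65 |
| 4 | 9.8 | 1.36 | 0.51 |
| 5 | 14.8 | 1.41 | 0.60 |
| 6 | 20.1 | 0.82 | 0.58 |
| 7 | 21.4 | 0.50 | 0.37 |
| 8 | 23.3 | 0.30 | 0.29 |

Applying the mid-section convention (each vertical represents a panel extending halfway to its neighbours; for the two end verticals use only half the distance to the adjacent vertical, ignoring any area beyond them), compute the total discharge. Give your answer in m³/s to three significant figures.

w_1 = (5.0 − 2.7)/2 = 1.15 m; q_1 = 0.27 × 0.33 × 1.15 = 0.1025 m³/s
w_2 = (7.6 − 2.7)/2 = 2.45 m; q_2 = 0.50 × 0.60 × 2.45 = 0.7350 m³/s
w_3 = (9.8 − 5.0)/2 = 2.4 m; q_3 = 0.65 × 1.28 × 2.4 = 1.997 m³/s
w_4 = (14.8 − 7.6)/2 = 3.6 m; q_4 = 0.51 × 1.36 × 3.6 = 2.497 m³/s
w_5 = (20.1 − 9.8)/2 = 5.15 m; q_5 = 0.60 × 1.41 × 5.15 = 4.357 m³/s
w_6 = (21.4 − 14.8)/2 = 3.3 m; q_6 = 0.58 × 0.82 × 3.3 = 1.569 m³/s
w_7 = (23.3 − 20.1)/2 = 1.6 m; q_7 = 0.37 × 0.50 × 1.6 = 0.2960 m³/s
w_8 = (23.3 − 21.4)/2 = 0.95 m; q_8 = 0.29 × 0.30 × 0.95 = 0.08265 m³/s
Q = Σ qᵢ = 11.64 m³/s

11.6 m³/s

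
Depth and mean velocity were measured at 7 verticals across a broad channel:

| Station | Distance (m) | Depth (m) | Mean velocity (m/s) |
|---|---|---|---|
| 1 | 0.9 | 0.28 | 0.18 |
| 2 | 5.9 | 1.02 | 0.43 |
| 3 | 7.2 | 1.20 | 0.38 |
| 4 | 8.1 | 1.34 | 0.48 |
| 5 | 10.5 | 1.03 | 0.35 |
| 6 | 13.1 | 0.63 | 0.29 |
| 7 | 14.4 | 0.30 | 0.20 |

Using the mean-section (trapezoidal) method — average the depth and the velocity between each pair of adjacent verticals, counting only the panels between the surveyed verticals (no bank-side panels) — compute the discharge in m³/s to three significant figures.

Panel 1-2: Δb = 5 m, d̄ = (0.28+1.02)/2 = 0.65, v̄ = (0.18+0.43)/2 = 0.305 → q = 5×0.65×0.305 = 0.9913 m³/s
Panel 2-3: Δb = 1.3 m, d̄ = (1.02+1.20)/2 = 1.11, v̄ = (0.43+0.38)/2 = 0.405 → q = 1.3×1.11×0.405 = 0.5844 m³/s
Panel 3-4: Δb = 0.9 m, d̄ = (1.20+1.34)/2 = 1.27, v̄ = (0.38+0.48)/2 = 0.43 → q = 0.9×1.27×0.43 = 0.4915 m³/s
Panel 4-5: Δb = 2.4 m, d̄ = (1.34+1.03)/2 = 1.185, v̄ = (0.48+0.35)/2 = 0.415 → q = 2.4×1.185×0.415 = 1.180 m³/s
Panel 5-6: Δb = 2.6 m, d̄ = (1.03+0.63)/2 = 0.83, v̄ = (0.35+0.29)/2 = 0.32 → q = 2.6×0.83×0.32 = 0.6906 m³/s
Panel 6-7: Δb = 1.3 m, d̄ = (0.63+0.30)/2 = 0.465, v̄ = (0.29+0.20)/2 = 0.245 → q = 1.3×0.465×0.245 = 0.1481 m³/s
Q = Σ q = 4.086 m³/s

4.09 m³/s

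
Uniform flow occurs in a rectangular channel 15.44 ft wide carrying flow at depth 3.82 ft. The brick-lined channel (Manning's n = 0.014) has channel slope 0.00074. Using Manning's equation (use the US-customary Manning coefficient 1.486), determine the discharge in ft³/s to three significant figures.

318 ft³/s

A = b·y = 15.44 × 3.82 = 58.98 ft²
P = b + 2y = 15.44 + 2×3.82 = 23.08 ft
R = A/P = 58.98/23.08 = 2.555 ft
Q = (1.486/n)·A·R^(2/3)·S^(1/2) = (1.486/0.014) × 58.98 × 2.555^(2/3) × 0.00074^(1/2) = 318.3 ft³/s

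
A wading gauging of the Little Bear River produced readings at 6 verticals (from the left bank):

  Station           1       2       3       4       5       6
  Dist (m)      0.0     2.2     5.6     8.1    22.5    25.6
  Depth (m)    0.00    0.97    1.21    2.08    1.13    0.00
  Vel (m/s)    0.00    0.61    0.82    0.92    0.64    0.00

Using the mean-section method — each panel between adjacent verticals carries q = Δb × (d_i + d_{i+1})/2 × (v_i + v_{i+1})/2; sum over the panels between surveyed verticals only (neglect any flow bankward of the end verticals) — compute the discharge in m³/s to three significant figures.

Panel 1-2: Δb = 2.2 m, d̄ = (0.00+0.97)/2 = 0.485, v̄ = (0.00+0.61)/2 = 0.305 → q = 2.2×0.485×0.305 = 0.3254 m³/s
Panel 2-3: Δb = 3.4 m, d̄ = (0.97+1.21)/2 = 1.09, v̄ = (0.61+0.82)/2 = 0.715 → q = 3.4×1.09×0.715 = 2.650 m³/s
Panel 3-4: Δb = 2.5 m, d̄ = (1.21+2.08)/2 = 1.645, v̄ = (0.82+0.92)/2 = 0.87 → q = 2.5×1.645×0.87 = 3.578 m³/s
Panel 4-5: Δb = 14.4 m, d̄ = (2.08+1.13)/2 = 1.605, v̄ = (0.92+0.64)/2 = 0.78 → q = 14.4×1.605×0.78 = 18.03 m³/s
Panel 5-6: Δb = 3.1 m, d̄ = (1.13+0.00)/2 = 0.565, v̄ = (0.64+0.00)/2 = 0.32 → q = 3.1×0.565×0.32 = 0.5605 m³/s
Q = Σ q = 25.14 m³/s

25.1 m³/s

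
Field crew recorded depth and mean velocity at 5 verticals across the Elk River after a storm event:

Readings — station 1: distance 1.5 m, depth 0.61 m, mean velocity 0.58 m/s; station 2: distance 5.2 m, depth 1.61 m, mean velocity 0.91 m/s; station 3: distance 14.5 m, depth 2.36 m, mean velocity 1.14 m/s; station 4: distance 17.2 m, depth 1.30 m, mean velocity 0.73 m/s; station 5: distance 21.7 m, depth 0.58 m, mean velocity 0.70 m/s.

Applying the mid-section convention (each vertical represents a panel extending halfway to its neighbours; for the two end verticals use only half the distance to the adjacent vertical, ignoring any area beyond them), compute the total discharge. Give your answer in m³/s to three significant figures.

w_1 = (5.2 − 1.5)/2 = 1.85 m; q_1 = 0.58 × 0.61 × 1.85 = 0.6545 m³/s
w_2 = (14.5 − 1.5)/2 = 6.5 m; q_2 = 0.91 × 1.61 × 6.5 = 9.523 m³/s
w_3 = (17.2 − 5.2)/2 = 6 m; q_3 = 1.14 × 2.36 × 6 = 16.14 m³/s
w_4 = (21.7 − 14.5)/2 = 3.6 m; q_4 = 0.73 × 1.30 × 3.6 = 3.416 m³/s
w_5 = (21.7 − 17.2)/2 = 2.25 m; q_5 = 0.70 × 0.58 × 2.25 = 0.9135 m³/s
Q = Σ qᵢ = 30.65 m³/s

30.6 m³/s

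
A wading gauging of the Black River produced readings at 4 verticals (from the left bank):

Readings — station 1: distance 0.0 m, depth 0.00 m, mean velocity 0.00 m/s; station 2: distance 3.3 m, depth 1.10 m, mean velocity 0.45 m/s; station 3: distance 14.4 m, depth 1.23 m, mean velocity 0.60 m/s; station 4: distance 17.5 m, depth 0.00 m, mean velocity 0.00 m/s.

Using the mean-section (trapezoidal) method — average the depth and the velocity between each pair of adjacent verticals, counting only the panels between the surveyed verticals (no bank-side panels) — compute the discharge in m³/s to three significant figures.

Panel 1-2: Δb = 3.3 m, d̄ = (0.00+1.10)/2 = 0.55, v̄ = (0.00+0.45)/2 = 0.225 → q = 3.3×0.55×0.225 = 0.4084 m³/s
Panel 2-3: Δb = 11.1 m, d̄ = (1.10+1.23)/2 = 1.165, v̄ = (0.45+0.60)/2 = 0.525 → q = 11.1×1.165×0.525 = 6.789 m³/s
Panel 3-4: Δb = 3.1 m, d̄ = (1.23+0.00)/2 = 0.615, v̄ = (0.60+0.00)/2 = 0.3 → q = 3.1×0.615×0.3 = 0.5720 m³/s
Q = Σ q = 7.769 m³/s

7.77 m³/s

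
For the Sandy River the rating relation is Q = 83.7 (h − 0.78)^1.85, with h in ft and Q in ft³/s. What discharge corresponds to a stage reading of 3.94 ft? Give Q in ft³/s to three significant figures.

703 ft³/s

Q = 83.7 × (3.94 − 0.78)^1.85 = 83.7 × 3.16^1.85 = 703.3 ft³/s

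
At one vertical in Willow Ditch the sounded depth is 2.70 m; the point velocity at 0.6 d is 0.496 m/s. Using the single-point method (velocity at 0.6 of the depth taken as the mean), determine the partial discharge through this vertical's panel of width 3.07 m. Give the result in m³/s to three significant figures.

4.11 m³/s

v̄ = v₀.₆ = 0.496 m/s
q = v̄ × d × w = 0.4960 × 2.70 × 3.07 = 4.111 m³/s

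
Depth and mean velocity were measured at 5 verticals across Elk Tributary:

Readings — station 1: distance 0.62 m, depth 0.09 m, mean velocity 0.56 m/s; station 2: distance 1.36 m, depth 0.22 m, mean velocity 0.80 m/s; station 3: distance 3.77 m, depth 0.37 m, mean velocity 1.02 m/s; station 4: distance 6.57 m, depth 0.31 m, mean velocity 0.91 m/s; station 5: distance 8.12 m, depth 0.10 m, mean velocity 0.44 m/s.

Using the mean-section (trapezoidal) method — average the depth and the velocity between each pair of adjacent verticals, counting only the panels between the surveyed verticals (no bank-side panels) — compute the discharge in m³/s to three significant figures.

1.86 m³/s

Panel 1-2: Δb = 0.74 m, d̄ = (0.09+0.22)/2 = 0.155, v̄ = (0.56+0.80)/2 = 0.68 → q = 0.74×0.155×0.68 = 0.07800 m³/s
Panel 2-3: Δb = 2.41 m, d̄ = (0.22+0.37)/2 = 0.295, v̄ = (0.80+1.02)/2 = 0.91 → q = 2.41×0.295×0.91 = 0.6470 m³/s
Panel 3-4: Δb = 2.8 m, d̄ = (0.37+0.31)/2 = 0.34, v̄ = (1.02+0.91)/2 = 0.965 → q = 2.8×0.34×0.965 = 0.9187 m³/s
Panel 4-5: Δb = 1.55 m, d̄ = (0.31+0.10)/2 = 0.205, v̄ = (0.91+0.44)/2 = 0.675 → q = 1.55×0.205×0.675 = 0.2145 m³/s
Q = Σ q = 1.858 m³/s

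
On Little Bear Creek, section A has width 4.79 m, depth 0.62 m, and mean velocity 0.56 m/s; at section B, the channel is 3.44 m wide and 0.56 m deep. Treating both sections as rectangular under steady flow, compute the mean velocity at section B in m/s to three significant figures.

Q = A₁V₁ = (4.79×0.62) × 0.56 = 1.663 m³/s
A₂ = 3.44 × 0.56 = 1.926 m²
V₂ = Q/A₂ = 1.663/1.926 = 0.8633 m/s

0.863 m/s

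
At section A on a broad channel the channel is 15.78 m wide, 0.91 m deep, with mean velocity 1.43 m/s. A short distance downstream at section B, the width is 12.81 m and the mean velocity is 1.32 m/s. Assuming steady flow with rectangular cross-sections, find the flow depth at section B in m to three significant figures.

1.21 m

Q = A₁V₁ = (15.78×0.91) × 1.43 = 20.53 m³/s
d₂ = Q/(b₂ V₂) = 20.53/(12.81×1.32) = 1.214 m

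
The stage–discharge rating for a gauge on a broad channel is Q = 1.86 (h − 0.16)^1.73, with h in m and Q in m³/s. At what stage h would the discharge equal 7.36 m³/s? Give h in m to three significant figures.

2.37 m

h − h₀ = (Q/C)^(1/b) = (7.36/1.86)^(1/1.73) = 2.215 m
h = 0.16 + 2.215 = 2.375 m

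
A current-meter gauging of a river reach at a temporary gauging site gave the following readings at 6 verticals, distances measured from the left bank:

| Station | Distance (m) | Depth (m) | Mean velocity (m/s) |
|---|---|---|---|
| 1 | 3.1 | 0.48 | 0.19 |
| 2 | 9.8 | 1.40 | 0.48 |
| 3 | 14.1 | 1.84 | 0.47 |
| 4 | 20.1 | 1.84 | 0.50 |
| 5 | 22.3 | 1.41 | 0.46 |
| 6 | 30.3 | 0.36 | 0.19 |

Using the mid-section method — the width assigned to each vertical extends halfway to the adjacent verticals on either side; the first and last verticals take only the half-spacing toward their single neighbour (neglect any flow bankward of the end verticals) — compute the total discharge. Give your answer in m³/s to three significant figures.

w_1 = (9.8 − 3.1)/2 = 3.35 m; q_1 = 0.19 × 0.48 × 3.35 = 0.3055 m³/s
w_2 = (14.1 − 3.1)/2 = 5.5 m; q_2 = 0.48 × 1.40 × 5.5 = 3.696 m³/s
w_3 = (20.1 − 9.8)/2 = 5.15 m; q_3 = 0.47 × 1.84 × 5.15 = 4.454 m³/s
w_4 = (22.3 − 14.1)/2 = 4.1 m; q_4 = 0.50 × 1.84 × 4.1 = 3.772 m³/s
w_5 = (30.3 − 20.1)/2 = 5.1 m; q_5 = 0.46 × 1.41 × 5.1 = 3.308 m³/s
w_6 = (30.3 − 22.3)/2 = 4 m; q_6 = 0.19 × 0.36 × 4 = 0.2736 m³/s
Q = Σ qᵢ = 15.81 m³/s

15.8 m³/s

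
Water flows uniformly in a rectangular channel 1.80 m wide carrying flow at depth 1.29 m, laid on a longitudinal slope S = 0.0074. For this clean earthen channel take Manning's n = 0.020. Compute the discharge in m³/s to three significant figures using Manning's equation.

6.54 m³/s

A = b·y = 1.80 × 1.29 = 2.322 m²
P = b + 2y = 1.80 + 2×1.29 = 4.380 m
R = A/P = 2.322/4.380 = 0.5301 m
Q = (1/n)·A·R^(2/3)·S^(1/2) = (1/0.020) × 2.322 × 0.5301^(2/3) × 0.0074^(1/2) = 6.542 m³/s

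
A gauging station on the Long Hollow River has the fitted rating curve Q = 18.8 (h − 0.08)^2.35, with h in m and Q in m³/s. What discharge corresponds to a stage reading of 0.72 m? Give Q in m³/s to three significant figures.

6.59 m³/s

Q = 18.8 × (0.72 − 0.08)^2.35 = 18.8 × 0.64^2.35 = 6.587 m³/s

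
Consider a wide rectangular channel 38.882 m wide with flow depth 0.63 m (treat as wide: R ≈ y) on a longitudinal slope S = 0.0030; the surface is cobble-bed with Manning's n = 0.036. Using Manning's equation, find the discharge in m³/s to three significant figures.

A = b·y = 38.882 × 0.63 = 24.50 m²
Wide channel: R ≈ y = 0.63 m
Q = (1/n)·A·R^(2/3)·S^(1/2) = (1/0.036) × 24.50 × 0.6300^(2/3) × 0.0030^(1/2) = 27.39 m³/s

27.4 m³/s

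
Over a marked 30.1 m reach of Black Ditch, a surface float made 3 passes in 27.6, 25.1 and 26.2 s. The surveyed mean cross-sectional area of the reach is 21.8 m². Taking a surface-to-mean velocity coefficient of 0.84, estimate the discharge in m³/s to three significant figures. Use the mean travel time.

21.0 m³/s

t̄ = (27.6 + 25.1 + 26.2) / 3 = 26.3 s
v_surface = L / t̄ = 30.1 / 26.3 = 1.144 m/s
v_mean = 0.84 × 1.144 = 0.9614 m/s
Q = A × v_mean = 21.8 × 0.9614 = 20.96 m³/s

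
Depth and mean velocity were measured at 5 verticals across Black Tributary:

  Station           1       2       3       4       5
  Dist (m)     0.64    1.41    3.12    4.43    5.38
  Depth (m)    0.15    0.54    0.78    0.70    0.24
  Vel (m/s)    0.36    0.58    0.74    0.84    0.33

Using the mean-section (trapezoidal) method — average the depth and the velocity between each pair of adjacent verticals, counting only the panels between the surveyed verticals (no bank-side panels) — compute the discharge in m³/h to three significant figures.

Panel 1-2: Δb = 0.77 m, d̄ = (0.15+0.54)/2 = 0.345, v̄ = (0.36+0.58)/2 = 0.47 → q = 0.77×0.345×0.47 = 0.1249 m³/s
Panel 2-3: Δb = 1.71 m, d̄ = (0.54+0.78)/2 = 0.66, v̄ = (0.58+0.74)/2 = 0.66 → q = 1.71×0.66×0.66 = 0.7449 m³/s
Panel 3-4: Δb = 1.31 m, d̄ = (0.78+0.70)/2 = 0.74, v̄ = (0.74+0.84)/2 = 0.79 → q = 1.31×0.74×0.79 = 0.7658 m³/s
Panel 4-5: Δb = 0.95 m, d̄ = (0.70+0.24)/2 = 0.47, v̄ = (0.84+0.33)/2 = 0.585 → q = 0.95×0.47×0.585 = 0.2612 m³/s
Q = Σ q = 1.897 m³/s
= 1.897 × 3600 = 6828 m³/h

6830 m³/h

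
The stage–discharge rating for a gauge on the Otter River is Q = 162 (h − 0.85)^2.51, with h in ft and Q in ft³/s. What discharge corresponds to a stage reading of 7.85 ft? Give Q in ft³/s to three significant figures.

Q = 162 × (7.85 − 0.85)^2.51 = 162 × 7^2.51 = 21410 ft³/s

21400 ft³/s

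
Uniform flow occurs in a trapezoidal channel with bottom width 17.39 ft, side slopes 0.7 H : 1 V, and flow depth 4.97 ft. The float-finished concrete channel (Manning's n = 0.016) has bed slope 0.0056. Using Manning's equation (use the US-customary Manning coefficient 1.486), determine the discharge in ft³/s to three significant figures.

A = (b + z·y)·y = (17.39 + 0.7×4.97)×4.97 = 103.7 ft²
P = b + 2y√(1+z²) = 17.39 + 2×4.97×√(1+0.7²) = 29.52 ft
R = A/P = 103.7/29.52 = 3.513 ft
Q = (1.486/n)·A·R^(2/3)·S^(1/2) = (1.486/0.016) × 103.7 × 3.513^(2/3) × 0.0056^(1/2) = 1666 ft³/s

1670 ft³/s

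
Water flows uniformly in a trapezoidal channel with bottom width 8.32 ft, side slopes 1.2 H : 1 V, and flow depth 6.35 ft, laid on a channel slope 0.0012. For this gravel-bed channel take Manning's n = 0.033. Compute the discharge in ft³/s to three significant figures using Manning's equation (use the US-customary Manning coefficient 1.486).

371 ft³/s

A = (b + z·y)·y = (8.32 + 1.2×6.35)×6.35 = 101.2 ft²
P = b + 2y√(1+z²) = 8.32 + 2×6.35×√(1+1.2²) = 28.16 ft
R = A/P = 101.2/28.16 = 3.595 ft
Q = (1.486/n)·A·R^(2/3)·S^(1/2) = (1.486/0.033) × 101.2 × 3.595^(2/3) × 0.0012^(1/2) = 370.5 ft³/s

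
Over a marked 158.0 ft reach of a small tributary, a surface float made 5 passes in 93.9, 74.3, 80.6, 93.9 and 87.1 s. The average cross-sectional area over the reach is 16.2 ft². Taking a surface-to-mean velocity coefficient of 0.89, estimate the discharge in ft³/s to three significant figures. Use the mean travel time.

t̄ = (93.9 + 74.3 + 80.6 + 93.9 + 87.1) / 5 = 85.96 s
v_surface = L / t̄ = 158.0 / 85.96 = 1.838 ft/s
v_mean = 0.89 × 1.838 = 1.636 ft/s
Q = A × v_mean = 16.2 × 1.636 = 26.50 ft³/s

26.5 ft³/s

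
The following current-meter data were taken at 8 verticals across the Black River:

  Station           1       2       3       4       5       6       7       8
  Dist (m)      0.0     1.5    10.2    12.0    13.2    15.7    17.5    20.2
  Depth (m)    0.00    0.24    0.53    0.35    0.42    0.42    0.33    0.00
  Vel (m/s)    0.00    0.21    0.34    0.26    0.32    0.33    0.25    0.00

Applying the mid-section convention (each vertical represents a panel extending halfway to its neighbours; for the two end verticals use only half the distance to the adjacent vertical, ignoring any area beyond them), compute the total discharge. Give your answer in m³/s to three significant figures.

w_2 = (10.2 − 0.0)/2 = 5.1 m; q_2 = 0.21 × 0.24 × 5.1 = 0.2570 m³/s
w_3 = (12.0 − 1.5)/2 = 5.25 m; q_3 = 0.34 × 0.53 × 5.25 = 0.9461 m³/s
w_4 = (13.2 − 10.2)/2 = 1.5 m; q_4 = 0.26 × 0.35 × 1.5 = 0.1365 m³/s
w_5 = (15.7 − 12.0)/2 = 1.85 m; q_5 = 0.32 × 0.42 × 1.85 = 0.2486 m³/s
w_6 = (17.5 − 13.2)/2 = 2.15 m; q_6 = 0.33 × 0.42 × 2.15 = 0.2980 m³/s
w_7 = (20.2 − 15.7)/2 = 2.25 m; q_7 = 0.25 × 0.33 × 2.25 = 0.1856 m³/s
Stations 1, 8 contribute zero (depth or velocity is 0).
Q = Σ qᵢ = 2.072 m³/s

2.07 m³/s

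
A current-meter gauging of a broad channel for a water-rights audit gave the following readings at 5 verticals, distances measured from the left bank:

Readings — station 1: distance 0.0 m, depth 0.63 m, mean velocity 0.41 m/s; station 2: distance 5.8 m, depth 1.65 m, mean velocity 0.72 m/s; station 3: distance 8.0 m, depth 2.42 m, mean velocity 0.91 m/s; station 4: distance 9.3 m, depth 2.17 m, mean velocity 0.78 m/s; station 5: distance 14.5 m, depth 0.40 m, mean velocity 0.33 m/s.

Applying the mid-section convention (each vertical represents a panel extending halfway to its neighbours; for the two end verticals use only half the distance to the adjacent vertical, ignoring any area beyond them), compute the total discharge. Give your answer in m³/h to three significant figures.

54700 m³/h

w_1 = (5.8 − 0.0)/2 = 2.9 m; q_1 = 0.41 × 0.63 × 2.9 = 0.7491 m³/s
w_2 = (8.0 − 0.0)/2 = 4 m; q_2 = 0.72 × 1.65 × 4 = 4.752 m³/s
w_3 = (9.3 − 5.8)/2 = 1.75 m; q_3 = 0.91 × 2.42 × 1.75 = 3.854 m³/s
w_4 = (14.5 − 8.0)/2 = 3.25 m; q_4 = 0.78 × 2.17 × 3.25 = 5.501 m³/s
w_5 = (14.5 − 9.3)/2 = 2.6 m; q_5 = 0.33 × 0.40 × 2.6 = 0.3432 m³/s
Q = Σ qᵢ = 15.20 m³/s
= 15.20 × 3600 = 54720 m³/h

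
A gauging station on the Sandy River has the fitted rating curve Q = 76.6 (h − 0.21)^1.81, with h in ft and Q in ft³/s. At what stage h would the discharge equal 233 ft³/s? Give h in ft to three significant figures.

h − h₀ = (Q/C)^(1/b) = (233/76.6)^(1/1.81) = 1.849 ft
h = 0.21 + 1.849 = 2.059 ft

2.06 ft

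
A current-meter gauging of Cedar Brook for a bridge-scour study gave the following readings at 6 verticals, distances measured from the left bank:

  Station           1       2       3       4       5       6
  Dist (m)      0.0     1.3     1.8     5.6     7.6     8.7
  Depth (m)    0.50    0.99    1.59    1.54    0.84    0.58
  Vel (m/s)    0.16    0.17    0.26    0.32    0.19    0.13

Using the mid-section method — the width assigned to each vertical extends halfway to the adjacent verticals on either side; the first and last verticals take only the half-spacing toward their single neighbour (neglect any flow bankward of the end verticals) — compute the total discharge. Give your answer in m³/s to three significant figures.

2.81 m³/s

w_1 = (1.3 − 0.0)/2 = 0.65 m; q_1 = 0.16 × 0.50 × 0.65 = 0.05200 m³/s
w_2 = (1.8 − 0.0)/2 = 0.9 m; q_2 = 0.17 × 0.99 × 0.9 = 0.1515 m³/s
w_3 = (5.6 − 1.3)/2 = 2.15 m; q_3 = 0.26 × 1.59 × 2.15 = 0.8888 m³/s
w_4 = (7.6 − 1.8)/2 = 2.9 m; q_4 = 0.32 × 1.54 × 2.9 = 1.429 m³/s
w_5 = (8.7 − 5.6)/2 = 1.55 m; q_5 = 0.19 × 0.84 × 1.55 = 0.2474 m³/s
w_6 = (8.7 − 7.6)/2 = 0.55 m; q_6 = 0.13 × 0.58 × 0.55 = 0.04147 m³/s
Q = Σ qᵢ = 2.810 m³/s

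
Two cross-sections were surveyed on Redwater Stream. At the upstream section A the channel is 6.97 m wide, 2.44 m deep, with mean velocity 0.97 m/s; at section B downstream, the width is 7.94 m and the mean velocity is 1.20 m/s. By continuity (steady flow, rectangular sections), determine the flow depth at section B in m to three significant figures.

1.73 m

Q = A₁V₁ = (6.97×2.44) × 0.97 = 16.50 m³/s
d₂ = Q/(b₂ V₂) = 16.50/(7.94×1.20) = 1.731 m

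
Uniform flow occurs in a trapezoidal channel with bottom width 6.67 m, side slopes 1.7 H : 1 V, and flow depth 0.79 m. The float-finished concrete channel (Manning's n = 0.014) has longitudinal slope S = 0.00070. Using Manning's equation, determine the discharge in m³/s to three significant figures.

A = (b + z·y)·y = (6.67 + 1.7×0.79)×0.79 = 6.330 m²
P = b + 2y√(1+z²) = 6.67 + 2×0.79×√(1+1.7²) = 9.786 m
R = A/P = 6.330/9.786 = 0.6469 m
Q = (1/n)·A·R^(2/3)·S^(1/2) = (1/0.014) × 6.330 × 0.6469^(2/3) × 0.00070^(1/2) = 8.948 m³/s

8.95 m³/s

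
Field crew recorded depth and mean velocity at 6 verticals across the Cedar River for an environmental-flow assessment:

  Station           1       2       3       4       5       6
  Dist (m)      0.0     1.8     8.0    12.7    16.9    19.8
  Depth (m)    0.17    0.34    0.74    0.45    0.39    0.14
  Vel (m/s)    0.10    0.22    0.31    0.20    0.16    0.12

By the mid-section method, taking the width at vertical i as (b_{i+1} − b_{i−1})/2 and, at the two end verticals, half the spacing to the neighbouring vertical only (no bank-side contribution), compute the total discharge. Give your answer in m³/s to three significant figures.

w_1 = (1.8 − 0.0)/2 = 0.9 m; q_1 = 0.10 × 0.17 × 0.9 = 0.01530 m³/s
w_2 = (8.0 − 0.0)/2 = 4 m; q_2 = 0.22 × 0.34 × 4 = 0.2992 m³/s
w_3 = (12.7 − 1.8)/2 = 5.45 m; q_3 = 0.31 × 0.74 × 5.45 = 1.250 m³/s
w_4 = (16.9 − 8.0)/2 = 4.45 m; q_4 = 0.20 × 0.45 × 4.45 = 0.4005 m³/s
w_5 = (19.8 − 12.7)/2 = 3.55 m; q_5 = 0.16 × 0.39 × 3.55 = 0.2215 m³/s
w_6 = (19.8 − 16.9)/2 = 1.45 m; q_6 = 0.12 × 0.14 × 1.45 = 0.02436 m³/s
Q = Σ qᵢ = 2.211 m³/s

2.21 m³/s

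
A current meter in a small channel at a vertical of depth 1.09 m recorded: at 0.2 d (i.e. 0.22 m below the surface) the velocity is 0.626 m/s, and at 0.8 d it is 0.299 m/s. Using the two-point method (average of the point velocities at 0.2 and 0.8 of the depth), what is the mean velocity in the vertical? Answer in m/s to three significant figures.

0.463 m/s

v̄ = (0.626 + 0.299) / 2 = 0.4625 m/s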